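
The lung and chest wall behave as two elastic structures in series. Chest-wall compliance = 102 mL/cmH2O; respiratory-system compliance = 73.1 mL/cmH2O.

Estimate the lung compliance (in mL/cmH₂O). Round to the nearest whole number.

258

1/CL = 1/Crs − 1/Ccw.
1/CL = 1/73.1 − 1/102 = 0.003876.
CL = 258.0 mL/cmH2O.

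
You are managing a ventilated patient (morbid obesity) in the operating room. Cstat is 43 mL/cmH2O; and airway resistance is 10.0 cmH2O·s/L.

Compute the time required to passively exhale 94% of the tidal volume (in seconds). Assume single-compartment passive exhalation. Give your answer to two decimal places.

τ = R × C = 10.0 × 43 mL/cmH2O = 10.0 × 0.043 L/cmH2O = 0.43 s.
Exhaled fraction f = 1 − e^(−t/τ) → t = −τ·ln(1 − f) = −0.43·ln(0.06) = 1.21 s.

1.21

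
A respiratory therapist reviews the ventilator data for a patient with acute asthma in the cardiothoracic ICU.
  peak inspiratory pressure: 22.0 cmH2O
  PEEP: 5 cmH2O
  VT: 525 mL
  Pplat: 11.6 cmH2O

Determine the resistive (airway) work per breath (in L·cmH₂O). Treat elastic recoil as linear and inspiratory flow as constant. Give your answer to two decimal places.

With constant inspiratory flow the resistive pressure is constant at PIP − Pplat = 22.0 − 11.6 = 10.4 cmH2O, so resistive work = 10.4 × 0.525 = 5.46 L·cmH2O.

5.46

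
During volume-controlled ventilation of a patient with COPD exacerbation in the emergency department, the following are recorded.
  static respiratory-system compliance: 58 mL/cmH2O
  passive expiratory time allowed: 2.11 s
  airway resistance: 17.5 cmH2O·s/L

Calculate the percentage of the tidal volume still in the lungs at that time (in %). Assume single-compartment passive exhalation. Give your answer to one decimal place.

12.5

τ = R × C = 17.5 × 58 mL/cmH2O = 17.5 × 0.058 L/cmH2O = 1.015 s.
Passive exhalation: V(t)/V₀ = e^(−t/τ) = e^(−2.11/1.015) = 0.1251.
Fraction remaining = 0.1251 → 12.51%.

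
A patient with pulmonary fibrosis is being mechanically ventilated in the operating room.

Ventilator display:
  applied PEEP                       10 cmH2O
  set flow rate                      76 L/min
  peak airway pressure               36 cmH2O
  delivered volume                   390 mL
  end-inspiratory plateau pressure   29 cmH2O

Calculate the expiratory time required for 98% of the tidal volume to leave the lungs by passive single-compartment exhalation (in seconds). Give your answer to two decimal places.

0.44

Flow: 76 L/min ÷ 60 = 1.2667 L/s.
R = (PIP − Pplat)/V̇ = (36 − 29) / 1.2667 = 7.0/1.2667 = 5.526 cmH2O·s/L.
C = Vt/(Pplat − PEEP) = 390.0 / (29 − 10) = 390.0/19.0 = 20.526 mL/cmH2O.
τ = R × C = 5.526 × 0.02053 L/cmH2O = 0.1134 s.
t = −τ·ln(1 − 0.98) = −0.1134·ln(0.02) = 0.4436 s.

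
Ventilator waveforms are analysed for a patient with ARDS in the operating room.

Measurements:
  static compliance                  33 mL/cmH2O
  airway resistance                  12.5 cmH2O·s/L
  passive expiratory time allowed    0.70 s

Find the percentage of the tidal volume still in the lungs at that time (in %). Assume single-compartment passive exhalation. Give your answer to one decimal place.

18.3

τ = R × C = 12.5 × 33 mL/cmH2O = 12.5 × 0.033 L/cmH2O = 0.4125 s.
Passive exhalation: V(t)/V₀ = e^(−t/τ) = e^(−0.70/0.4125) = 0.1832.
Fraction remaining = 0.1832 → 18.32%.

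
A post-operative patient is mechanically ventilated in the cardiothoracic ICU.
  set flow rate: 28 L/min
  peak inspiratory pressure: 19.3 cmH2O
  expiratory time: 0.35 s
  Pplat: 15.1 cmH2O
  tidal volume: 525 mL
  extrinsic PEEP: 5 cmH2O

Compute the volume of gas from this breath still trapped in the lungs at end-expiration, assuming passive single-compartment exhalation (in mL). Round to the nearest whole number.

Flow: 28 L/min ÷ 60 = 0.4667 L/s.
R = (PIP − Pplat)/V̇ = (19.3 − 15.1) / 0.4667 = 4.2/0.4667 = 8.999 cmH2O·s/L.
C = Vt/(Pplat − PEEP) = 525.0 / (15.1 − 5) = 525.0/10.1 = 51.98 mL/cmH2O.
τ = R × C = 8.999 × 0.05198 L/cmH2O = 0.4678 s.
Fraction remaining = e^(−Te/τ) = e^(−0.35/0.4678) = 0.4732.
Trapped volume = 525.0 × 0.4732 = 248.43 mL.

248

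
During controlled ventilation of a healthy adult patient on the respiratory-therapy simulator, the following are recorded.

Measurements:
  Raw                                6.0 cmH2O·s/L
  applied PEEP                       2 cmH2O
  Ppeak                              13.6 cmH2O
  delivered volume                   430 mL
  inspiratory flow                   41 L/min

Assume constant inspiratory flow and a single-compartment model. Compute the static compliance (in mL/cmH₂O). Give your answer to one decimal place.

57.3

Flow: 41 L/min ÷ 60 = 0.6833 L/s.
Equation of motion (constant flow): PIP = Vt/C + R·V̇ + PEEP.
Vt/C = PIP − R·V̇ − PEEP = 13.6 − 6.0×0.6833 − 2 = 13.6 − 4.1 − 2 = 7.5 cmH2O.
C = Vt / 7.5 = 430 / 7.5 = 57.333 mL/cmH2O.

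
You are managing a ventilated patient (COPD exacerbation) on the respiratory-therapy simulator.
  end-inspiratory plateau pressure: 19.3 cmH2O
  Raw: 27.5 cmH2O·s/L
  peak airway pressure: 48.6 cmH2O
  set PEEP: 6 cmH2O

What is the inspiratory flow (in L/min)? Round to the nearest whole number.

64

flow = (PIP − Pplat) / Raw = (48.6 − 19.3) / 27.5 = 1.065 L/s × 60 = 63.9 L/min.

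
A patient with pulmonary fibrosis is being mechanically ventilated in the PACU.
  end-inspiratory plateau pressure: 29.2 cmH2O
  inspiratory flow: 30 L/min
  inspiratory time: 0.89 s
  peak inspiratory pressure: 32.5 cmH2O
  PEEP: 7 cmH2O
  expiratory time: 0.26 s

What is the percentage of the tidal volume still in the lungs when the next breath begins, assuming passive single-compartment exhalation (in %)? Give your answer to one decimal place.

Flow: 30 L/min ÷ 60 = 0.5 L/s.
Vt = flow × Ti = 0.5 L/s × 0.89 s × 1000 mL/L = 445.0 mL.
R = (PIP − Pplat)/V̇ = (32.5 − 29.2) / 0.5 = 3.3/0.5 = 6.6 cmH2O·s/L.
C = Vt/(Pplat − PEEP) = 445.0 / (29.2 − 7) = 445.0/22.2 = 20.045 mL/cmH2O.
τ = R × C = 6.6 × 0.02005 L/cmH2O = 0.1323 s.
Fraction remaining at end-expiration = e^(−Te/τ) = e^(−0.26/0.1323) = 0.1401 → 14.01%.

14.0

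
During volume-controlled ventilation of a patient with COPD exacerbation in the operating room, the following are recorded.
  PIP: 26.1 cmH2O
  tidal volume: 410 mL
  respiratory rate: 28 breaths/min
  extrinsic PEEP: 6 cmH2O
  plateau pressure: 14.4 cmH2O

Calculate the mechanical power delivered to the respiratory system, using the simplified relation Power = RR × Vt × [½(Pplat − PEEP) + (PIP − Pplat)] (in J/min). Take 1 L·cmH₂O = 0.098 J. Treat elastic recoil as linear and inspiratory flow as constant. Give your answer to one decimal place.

17.9

Per-breath work = Vt × [½(Pplat−PEEP) + (PIP−Pplat)] = 0.410 × [0.5×8.4 + 11.7] = 0.410 × 15.9 = 6.519 L·cmH2O.
Power = 28 × 6.519 = 182.53 L·cmH2O/min.
× 0.098 J/(L·cmH2O) → 17.888 J/min.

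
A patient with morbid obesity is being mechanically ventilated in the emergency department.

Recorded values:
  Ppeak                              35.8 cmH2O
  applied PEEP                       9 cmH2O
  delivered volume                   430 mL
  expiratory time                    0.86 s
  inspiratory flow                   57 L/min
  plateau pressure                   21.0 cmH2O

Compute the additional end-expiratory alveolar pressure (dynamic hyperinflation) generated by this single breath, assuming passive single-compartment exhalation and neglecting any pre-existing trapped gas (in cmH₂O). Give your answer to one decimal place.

Flow: 57 L/min ÷ 60 = 0.95 L/s.
R = (PIP − Pplat)/V̇ = (35.8 − 21.0) / 0.95 = 14.8/0.95 = 15.579 cmH2O·s/L.
C = Vt/(Pplat − PEEP) = 430.0 / (21.0 − 9) = 430.0/12.0 = 35.833 mL/cmH2O.
τ = R × C = 15.579 × 0.03583 L/cmH2O = 0.5582 s.
Fraction remaining = e^(−Te/τ) = e^(−0.86/0.5582) = 0.2142; trapped volume = 430.0 × 0.2142 = 92.106 mL.
Additional alveolar pressure from trapping ≈ V_trapped / C = 92.106 / 35.833 = 2.57 cmH2O.

2.6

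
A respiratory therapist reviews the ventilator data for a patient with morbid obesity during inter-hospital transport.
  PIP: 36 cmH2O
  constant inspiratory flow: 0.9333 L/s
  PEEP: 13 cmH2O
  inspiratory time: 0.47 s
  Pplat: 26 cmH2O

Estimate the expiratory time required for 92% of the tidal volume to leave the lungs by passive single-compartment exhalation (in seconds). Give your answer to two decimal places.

0.91

Vt = flow × Ti = 0.9333 L/s × 0.47 s × 1000 mL/L = 438.65 mL.
R = (PIP − Pplat)/V̇ = (36 − 26) / 0.9333 = 10.0/0.9333 = 10.715 cmH2O·s/L.
C = Vt/(Pplat − PEEP) = 438.65 / (26 − 13) = 438.65/13.0 = 33.742 mL/cmH2O.
τ = R × C = 10.715 × 0.03374 L/cmH2O = 0.3615 s.
t = −τ·ln(1 − 0.92) = −0.3615·ln(0.08) = 0.9131 s.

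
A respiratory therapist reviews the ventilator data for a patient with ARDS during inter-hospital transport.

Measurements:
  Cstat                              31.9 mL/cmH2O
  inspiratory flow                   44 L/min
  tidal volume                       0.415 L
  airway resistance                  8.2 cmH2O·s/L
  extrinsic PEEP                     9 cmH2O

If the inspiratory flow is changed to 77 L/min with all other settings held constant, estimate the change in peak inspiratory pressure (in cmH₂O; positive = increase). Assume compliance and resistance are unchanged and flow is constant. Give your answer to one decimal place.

Flow: 44 L/min ÷ 60 = 0.7333 L/s.
New flow: 77 L/min ÷ 60 = 1.2833 L/s.
PIP = Vt/C + R·V̇ + PEEP (constant-flow equation of motion).
Only the resistive term changes: ΔPIP = R × ΔV̇ = 8.2 × (1.2833 − 0.7333) = 8.2 × 0.55 = 4.51 cmH2O.

4.5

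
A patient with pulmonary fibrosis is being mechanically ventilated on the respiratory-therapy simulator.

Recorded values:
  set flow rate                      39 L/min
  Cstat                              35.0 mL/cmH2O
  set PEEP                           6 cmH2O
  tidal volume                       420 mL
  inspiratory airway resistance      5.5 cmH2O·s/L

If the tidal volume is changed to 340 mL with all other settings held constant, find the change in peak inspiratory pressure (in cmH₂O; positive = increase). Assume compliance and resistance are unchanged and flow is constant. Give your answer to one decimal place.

-2.3

PIP = Vt/C + R·V̇ + PEEP (constant-flow equation of motion).
Only the elastic term changes: ΔPIP = ΔVt / C = (340 − 420) / 35.0 = -2.286 cmH2O.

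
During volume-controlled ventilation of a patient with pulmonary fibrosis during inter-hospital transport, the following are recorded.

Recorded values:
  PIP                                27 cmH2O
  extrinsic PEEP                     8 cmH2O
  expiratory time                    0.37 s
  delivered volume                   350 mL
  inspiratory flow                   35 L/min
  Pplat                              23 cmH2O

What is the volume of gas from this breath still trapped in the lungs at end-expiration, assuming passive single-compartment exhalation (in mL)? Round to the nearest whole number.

35

Flow: 35 L/min ÷ 60 = 0.5833 L/s.
R = (PIP − Pplat)/V̇ = (27 − 23) / 0.5833 = 4.0/0.5833 = 6.858 cmH2O·s/L.
C = Vt/(Pplat − PEEP) = 350.0 / (23 − 8) = 350.0/15.0 = 23.333 mL/cmH2O.
τ = R × C = 6.858 × 0.02333 L/cmH2O = 0.16 s.
Fraction remaining = e^(−Te/τ) = e^(−0.37/0.16) = 0.09901.
Trapped volume = 350.0 × 0.09901 = 34.654 mL.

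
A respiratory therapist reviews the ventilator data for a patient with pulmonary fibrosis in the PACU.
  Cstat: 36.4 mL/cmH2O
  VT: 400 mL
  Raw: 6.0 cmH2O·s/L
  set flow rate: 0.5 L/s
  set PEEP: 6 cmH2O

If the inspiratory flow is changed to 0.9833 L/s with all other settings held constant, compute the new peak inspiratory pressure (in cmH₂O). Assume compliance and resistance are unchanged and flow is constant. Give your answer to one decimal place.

PIP = Vt/C + R·V̇ + PEEP (constant-flow equation of motion).
Only the resistive term changes: ΔPIP = R × ΔV̇ = 6.0 × (0.9833 − 0.5) = 6.0 × 0.4833 = 2.9 cmH2O.
Original PIP = 400/36.4 + 6.0×0.5 + 6 = 19.989 cmH2O; new PIP = 19.989 + (2.9) = 22.889 cmH2O.

22.9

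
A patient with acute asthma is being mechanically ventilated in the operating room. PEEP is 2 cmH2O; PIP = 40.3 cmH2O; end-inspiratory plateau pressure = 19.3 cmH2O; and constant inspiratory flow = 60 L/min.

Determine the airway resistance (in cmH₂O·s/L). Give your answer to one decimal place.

Flow: 60 L/min ÷ 60 = 1 L/s.
Raw = (PIP − Pplat) / flow = (40.3 − 19.3) / 1 = 21.0 / 1 = 21.0 cmH2O·s/L.

21.0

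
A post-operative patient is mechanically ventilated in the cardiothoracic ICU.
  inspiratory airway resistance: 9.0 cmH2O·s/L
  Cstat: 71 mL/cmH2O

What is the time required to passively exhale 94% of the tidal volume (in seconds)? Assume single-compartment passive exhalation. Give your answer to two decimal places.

τ = R × C = 9.0 × 71 mL/cmH2O = 9.0 × 0.071 L/cmH2O = 0.639 s.
Exhaled fraction f = 1 − e^(−t/τ) → t = −τ·ln(1 − f) = −0.639·ln(0.06) = 1.798 s.

1.80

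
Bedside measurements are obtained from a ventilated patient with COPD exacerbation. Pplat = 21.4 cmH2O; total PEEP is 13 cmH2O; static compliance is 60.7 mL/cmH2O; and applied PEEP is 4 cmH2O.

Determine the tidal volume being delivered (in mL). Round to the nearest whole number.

510

End-expiratory occlusion gives total PEEP = 13 cmH2O (intrinsic PEEP = 13 − 4 = 9). Use total PEEP for the elastic gradient.
Vt = Cstat × (Pplat − PEEPtotal) = 60.7 × (21.4 − 13) = 60.7 × 8.4 = 509.88 mL.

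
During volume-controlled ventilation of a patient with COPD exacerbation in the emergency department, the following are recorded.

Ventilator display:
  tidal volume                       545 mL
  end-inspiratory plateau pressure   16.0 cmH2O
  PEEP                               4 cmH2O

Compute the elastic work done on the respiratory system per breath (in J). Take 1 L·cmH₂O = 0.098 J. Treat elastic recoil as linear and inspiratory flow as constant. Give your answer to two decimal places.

Elastic work ≈ ½ × (Pplat − PEEP) × Vt = 0.5 × (16.0 − 4) × 0.545 L = 0.5 × 12.0 × 0.545 = 3.27 L·cmH2O.
× 0.098 J/(L·cmH2O) → 0.3205 J.

0.32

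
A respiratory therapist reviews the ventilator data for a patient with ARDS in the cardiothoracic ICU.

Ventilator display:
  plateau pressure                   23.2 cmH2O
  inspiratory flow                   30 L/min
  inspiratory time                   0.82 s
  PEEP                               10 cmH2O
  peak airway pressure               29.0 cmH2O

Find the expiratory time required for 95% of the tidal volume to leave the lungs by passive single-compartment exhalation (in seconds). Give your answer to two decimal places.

Flow: 30 L/min ÷ 60 = 0.5 L/s.
Vt = flow × Ti = 0.5 L/s × 0.82 s × 1000 mL/L = 410.0 mL.
R = (PIP − Pplat)/V̇ = (29.0 − 23.2) / 0.5 = 5.8/0.5 = 11.6 cmH2O·s/L.
C = Vt/(Pplat − PEEP) = 410.0 / (23.2 − 10) = 410.0/13.2 = 31.061 mL/cmH2O.
τ = R × C = 11.6 × 0.03106 L/cmH2O = 0.3603 s.
t = −τ·ln(1 − 0.95) = −0.3603·ln(0.05) = 1.079 s.

1.08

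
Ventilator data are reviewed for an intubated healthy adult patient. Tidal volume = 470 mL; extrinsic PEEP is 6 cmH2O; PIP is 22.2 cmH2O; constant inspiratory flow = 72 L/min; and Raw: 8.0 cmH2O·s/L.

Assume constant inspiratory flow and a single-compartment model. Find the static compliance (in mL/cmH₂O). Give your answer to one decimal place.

Flow: 72 L/min ÷ 60 = 1.2 L/s.
Equation of motion (constant flow): PIP = Vt/C + R·V̇ + PEEP.
Vt/C = PIP − R·V̇ − PEEP = 22.2 − 8.0×1.2 − 6 = 22.2 − 9.6 − 6 = 6.6 cmH2O.
C = Vt / 6.6 = 470 / 6.6 = 71.212 mL/cmH2O.

71.2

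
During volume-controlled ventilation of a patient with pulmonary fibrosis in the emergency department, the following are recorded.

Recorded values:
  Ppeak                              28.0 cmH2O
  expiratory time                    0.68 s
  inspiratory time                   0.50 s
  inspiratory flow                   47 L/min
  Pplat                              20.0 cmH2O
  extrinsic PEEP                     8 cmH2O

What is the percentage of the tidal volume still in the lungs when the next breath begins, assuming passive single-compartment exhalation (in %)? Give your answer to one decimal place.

13.0

Flow: 47 L/min ÷ 60 = 0.7833 L/s.
Vt = flow × Ti = 0.7833 L/s × 0.50 s × 1000 mL/L = 391.65 mL.
R = (PIP − Pplat)/V̇ = (28.0 − 20.0) / 0.7833 = 8.0/0.7833 = 10.213 cmH2O·s/L.
C = Vt/(Pplat − PEEP) = 391.65 / (20.0 − 8) = 391.65/12.0 = 32.638 mL/cmH2O.
τ = R × C = 10.213 × 0.03264 L/cmH2O = 0.3334 s.
Fraction remaining at end-expiration = e^(−Te/τ) = e^(−0.68/0.3334) = 0.1301 → 13.01%.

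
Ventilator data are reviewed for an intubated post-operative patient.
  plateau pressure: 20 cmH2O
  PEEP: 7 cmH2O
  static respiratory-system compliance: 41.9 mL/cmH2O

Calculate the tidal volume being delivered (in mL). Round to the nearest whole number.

Vt = Cstat × (Pplat − PEEP) = 41.9 × (20 − 7) = 41.9 × 13.0 = 544.7 mL.

545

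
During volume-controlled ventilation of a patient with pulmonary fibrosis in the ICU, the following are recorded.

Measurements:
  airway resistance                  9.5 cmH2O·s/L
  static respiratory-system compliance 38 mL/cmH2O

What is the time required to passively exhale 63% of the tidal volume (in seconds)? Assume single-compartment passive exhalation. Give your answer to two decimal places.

0.36

τ = R × C = 9.5 × 38 mL/cmH2O = 9.5 × 0.038 L/cmH2O = 0.361 s.
Exhaled fraction f = 1 − e^(−t/τ) → t = −τ·ln(1 − f) = −0.361·ln(0.37) = 0.3589 s.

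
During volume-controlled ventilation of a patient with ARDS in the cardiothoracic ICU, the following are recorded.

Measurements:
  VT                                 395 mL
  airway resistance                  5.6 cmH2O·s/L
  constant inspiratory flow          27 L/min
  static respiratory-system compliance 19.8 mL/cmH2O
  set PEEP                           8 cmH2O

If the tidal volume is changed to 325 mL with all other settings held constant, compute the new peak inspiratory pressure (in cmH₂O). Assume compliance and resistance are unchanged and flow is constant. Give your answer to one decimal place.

Flow: 27 L/min ÷ 60 = 0.45 L/s.
PIP = Vt/C + R·V̇ + PEEP (constant-flow equation of motion).
Only the elastic term changes: ΔPIP = ΔVt / C = (325 − 395) / 19.8 = -3.535 cmH2O.
Original PIP = 395/19.8 + 5.6×0.45 + 8 = 30.469 cmH2O; new PIP = 30.469 + (-3.535) = 26.934 cmH2O.

26.9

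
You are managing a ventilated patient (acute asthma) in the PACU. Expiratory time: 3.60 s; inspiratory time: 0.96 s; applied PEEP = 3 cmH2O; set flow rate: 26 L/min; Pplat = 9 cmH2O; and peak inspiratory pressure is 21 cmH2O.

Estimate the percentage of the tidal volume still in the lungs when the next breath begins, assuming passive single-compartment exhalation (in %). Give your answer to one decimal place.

Flow: 26 L/min ÷ 60 = 0.4333 L/s.
Vt = flow × Ti = 0.4333 L/s × 0.96 s × 1000 mL/L = 415.97 mL.
R = (PIP − Pplat)/V̇ = (21 − 9) / 0.4333 = 12.0/0.4333 = 27.694 cmH2O·s/L.
C = Vt/(Pplat − PEEP) = 415.97 / (9 − 3) = 415.97/6.0 = 69.328 mL/cmH2O.
τ = R × C = 27.694 × 0.06933 L/cmH2O = 1.92 s.
Fraction remaining at end-expiration = e^(−Te/τ) = e^(−3.60/1.92) = 0.1534 → 15.34%.

15.3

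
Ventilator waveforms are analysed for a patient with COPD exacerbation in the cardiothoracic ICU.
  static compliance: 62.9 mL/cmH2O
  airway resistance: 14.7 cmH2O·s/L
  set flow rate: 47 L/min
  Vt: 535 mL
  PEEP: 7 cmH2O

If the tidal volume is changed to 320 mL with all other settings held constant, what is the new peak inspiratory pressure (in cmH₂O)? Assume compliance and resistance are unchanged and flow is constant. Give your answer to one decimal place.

Flow: 47 L/min ÷ 60 = 0.7833 L/s.
PIP = Vt/C + R·V̇ + PEEP (constant-flow equation of motion).
Only the elastic term changes: ΔPIP = ΔVt / C = (320 − 535) / 62.9 = -3.418 cmH2O.
Original PIP = 535/62.9 + 14.7×0.7833 + 7 = 27.02 cmH2O; new PIP = 27.02 + (-3.418) = 23.602 cmH2O.

23.6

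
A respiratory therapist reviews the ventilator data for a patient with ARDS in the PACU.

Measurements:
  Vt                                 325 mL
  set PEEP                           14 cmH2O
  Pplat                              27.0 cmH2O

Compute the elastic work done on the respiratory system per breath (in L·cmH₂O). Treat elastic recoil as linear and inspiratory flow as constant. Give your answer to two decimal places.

2.11

Elastic work ≈ ½ × (Pplat − PEEP) × Vt = 0.5 × (27.0 − 14) × 0.325 L = 0.5 × 13.0 × 0.325 = 2.113 L·cmH2O.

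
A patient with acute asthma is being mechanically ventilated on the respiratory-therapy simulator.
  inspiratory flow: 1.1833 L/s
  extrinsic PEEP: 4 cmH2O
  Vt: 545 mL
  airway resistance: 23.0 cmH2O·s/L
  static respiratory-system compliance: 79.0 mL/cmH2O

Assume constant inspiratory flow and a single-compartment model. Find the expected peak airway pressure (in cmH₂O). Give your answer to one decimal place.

38.1

Equation of motion (constant flow): PIP = Vt/C + R·V̇ + PEEP.
PIP = 545/79.0 + 23.0×1.1833 + 4 = 6.899 + 27.216 + 4 = 38.115 cmH2O.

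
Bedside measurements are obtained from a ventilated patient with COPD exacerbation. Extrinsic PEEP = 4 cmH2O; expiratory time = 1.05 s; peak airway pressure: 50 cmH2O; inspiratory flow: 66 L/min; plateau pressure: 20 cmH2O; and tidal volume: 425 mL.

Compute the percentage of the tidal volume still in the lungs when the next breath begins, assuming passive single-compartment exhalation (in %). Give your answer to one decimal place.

23.5

Flow: 66 L/min ÷ 60 = 1.1 L/s.
R = (PIP − Pplat)/V̇ = (50 − 20) / 1.1 = 30.0/1.1 = 27.273 cmH2O·s/L.
C = Vt/(Pplat − PEEP) = 425.0 / (20 − 4) = 425.0/16.0 = 26.563 mL/cmH2O.
τ = R × C = 27.273 × 0.02656 L/cmH2O = 0.7244 s.
Fraction remaining at end-expiration = e^(−Te/τ) = e^(−1.05/0.7244) = 0.2347 → 23.47%.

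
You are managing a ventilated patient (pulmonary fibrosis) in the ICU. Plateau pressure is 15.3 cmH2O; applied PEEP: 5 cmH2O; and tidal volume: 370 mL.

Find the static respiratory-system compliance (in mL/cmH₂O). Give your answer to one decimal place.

Cstat = Vt / (Pplat − PEEP) = 370 / (15.3 − 5) = 370 / 10.3 = 35.922 mL/cmH2O.

35.9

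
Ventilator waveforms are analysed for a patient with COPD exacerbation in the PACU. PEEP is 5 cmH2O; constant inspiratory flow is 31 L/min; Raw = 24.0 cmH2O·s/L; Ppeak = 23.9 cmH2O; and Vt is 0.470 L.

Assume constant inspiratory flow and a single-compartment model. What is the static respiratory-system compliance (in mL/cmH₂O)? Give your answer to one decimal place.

72.3

Flow: 31 L/min ÷ 60 = 0.5167 L/s.
Equation of motion (constant flow): PIP = Vt/C + R·V̇ + PEEP.
Vt/C = PIP − R·V̇ − PEEP = 23.9 − 24.0×0.5167 − 5 = 23.9 − 12.401 − 5 = 6.499 cmH2O.
C = Vt / 6.499 = 470 / 6.499 = 72.319 mL/cmH2O.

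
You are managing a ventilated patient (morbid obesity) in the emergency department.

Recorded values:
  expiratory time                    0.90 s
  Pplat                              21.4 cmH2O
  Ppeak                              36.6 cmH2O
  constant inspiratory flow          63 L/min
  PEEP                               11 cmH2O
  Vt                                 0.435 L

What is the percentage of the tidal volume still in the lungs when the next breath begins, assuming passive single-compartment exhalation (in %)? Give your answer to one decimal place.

22.6

Flow: 63 L/min ÷ 60 = 1.05 L/s.
R = (PIP − Pplat)/V̇ = (36.6 − 21.4) / 1.05 = 15.2/1.05 = 14.476 cmH2O·s/L.
C = Vt/(Pplat − PEEP) = 435.0 / (21.4 − 11) = 435.0/10.4 = 41.827 mL/cmH2O.
τ = R × C = 14.476 × 0.04183 L/cmH2O = 0.6055 s.
Fraction remaining at end-expiration = e^(−Te/τ) = e^(−0.90/0.6055) = 0.2262 → 22.62%.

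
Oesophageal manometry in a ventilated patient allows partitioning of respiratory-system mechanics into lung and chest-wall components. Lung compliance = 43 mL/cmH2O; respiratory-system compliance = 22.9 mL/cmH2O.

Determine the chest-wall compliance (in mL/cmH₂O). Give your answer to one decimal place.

49.0

1/Ccw = 1/Crs − 1/CL.
1/Ccw = 1/22.9 − 1/43 = 0.02041.
Ccw = 48.996 mL/cmH2O.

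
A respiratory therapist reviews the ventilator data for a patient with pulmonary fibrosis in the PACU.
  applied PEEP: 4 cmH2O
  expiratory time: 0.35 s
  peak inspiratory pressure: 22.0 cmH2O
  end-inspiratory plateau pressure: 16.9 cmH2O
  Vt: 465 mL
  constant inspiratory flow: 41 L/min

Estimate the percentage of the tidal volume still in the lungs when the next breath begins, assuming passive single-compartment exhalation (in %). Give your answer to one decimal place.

27.2

Flow: 41 L/min ÷ 60 = 0.6833 L/s.
R = (PIP − Pplat)/V̇ = (22.0 − 16.9) / 0.6833 = 5.1/0.6833 = 7.464 cmH2O·s/L.
C = Vt/(Pplat − PEEP) = 465.0 / (16.9 − 4) = 465.0/12.9 = 36.047 mL/cmH2O.
τ = R × C = 7.464 × 0.03605 L/cmH2O = 0.2691 s.
Fraction remaining at end-expiration = e^(−Te/τ) = e^(−0.35/0.2691) = 0.2724 → 27.24%.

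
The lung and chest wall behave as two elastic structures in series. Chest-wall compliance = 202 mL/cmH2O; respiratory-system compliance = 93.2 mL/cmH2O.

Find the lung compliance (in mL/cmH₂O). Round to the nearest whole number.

173

1/CL = 1/Crs − 1/Ccw.
1/CL = 1/93.2 − 1/202 = 0.005779.
CL = 173.04 mL/cmH2O.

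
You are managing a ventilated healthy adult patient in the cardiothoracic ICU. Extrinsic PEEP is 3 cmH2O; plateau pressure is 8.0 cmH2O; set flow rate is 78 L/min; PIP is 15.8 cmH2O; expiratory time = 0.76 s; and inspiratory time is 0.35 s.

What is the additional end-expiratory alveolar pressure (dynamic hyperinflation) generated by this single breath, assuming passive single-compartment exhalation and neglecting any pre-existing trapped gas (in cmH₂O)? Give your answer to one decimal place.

1.2

Flow: 78 L/min ÷ 60 = 1.3 L/s.
Vt = flow × Ti = 1.3 L/s × 0.35 s × 1000 mL/L = 455.0 mL.
R = (PIP − Pplat)/V̇ = (15.8 − 8.0) / 1.3 = 7.8/1.3 = 6.0 cmH2O·s/L.
C = Vt/(Pplat − PEEP) = 455.0 / (8.0 − 3) = 455.0/5.0 = 91.0 mL/cmH2O.
τ = R × C = 6.0 × 0.091 L/cmH2O = 0.546 s.
Fraction remaining = e^(−Te/τ) = e^(−0.76/0.546) = 0.2486; trapped volume = 455.0 × 0.2486 = 113.11 mL.
Additional alveolar pressure from trapping ≈ V_trapped / C = 113.11 / 91.0 = 1.243 cmH2O.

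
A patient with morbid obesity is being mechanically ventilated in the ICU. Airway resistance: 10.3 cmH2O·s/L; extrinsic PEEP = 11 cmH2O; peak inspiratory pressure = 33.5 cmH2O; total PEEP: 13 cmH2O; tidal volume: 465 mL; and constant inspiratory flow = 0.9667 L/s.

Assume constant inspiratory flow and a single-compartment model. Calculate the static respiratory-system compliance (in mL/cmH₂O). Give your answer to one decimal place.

Total PEEP = 13 cmH2O (set 11 + intrinsic 2); this is the baseline alveolar pressure.
Equation of motion (constant flow): PIP = Vt/C + R·V̇ + PEEP.
Vt/C = PIP − R·V̇ − PEEP = 33.5 − 10.3×0.9667 − 13 = 33.5 − 9.957 − 13 = 10.543 cmH2O.
C = Vt / 10.543 = 465 / 10.543 = 44.105 mL/cmH2O.

44.1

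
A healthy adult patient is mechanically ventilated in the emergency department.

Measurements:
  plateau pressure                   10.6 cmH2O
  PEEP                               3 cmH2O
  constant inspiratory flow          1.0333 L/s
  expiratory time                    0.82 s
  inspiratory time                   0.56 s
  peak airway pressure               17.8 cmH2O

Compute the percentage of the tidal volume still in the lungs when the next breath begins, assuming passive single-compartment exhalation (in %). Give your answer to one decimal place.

21.3

Vt = flow × Ti = 1.0333 L/s × 0.56 s × 1000 mL/L = 578.65 mL.
R = (PIP − Pplat)/V̇ = (17.8 − 10.6) / 1.0333 = 7.2/1.0333 = 6.968 cmH2O·s/L.
C = Vt/(Pplat − PEEP) = 578.65 / (10.6 − 3) = 578.65/7.6 = 76.138 mL/cmH2O.
τ = R × C = 6.968 × 0.07614 L/cmH2O = 0.5305 s.
Fraction remaining at end-expiration = e^(−Te/τ) = e^(−0.82/0.5305) = 0.2132 → 21.32%.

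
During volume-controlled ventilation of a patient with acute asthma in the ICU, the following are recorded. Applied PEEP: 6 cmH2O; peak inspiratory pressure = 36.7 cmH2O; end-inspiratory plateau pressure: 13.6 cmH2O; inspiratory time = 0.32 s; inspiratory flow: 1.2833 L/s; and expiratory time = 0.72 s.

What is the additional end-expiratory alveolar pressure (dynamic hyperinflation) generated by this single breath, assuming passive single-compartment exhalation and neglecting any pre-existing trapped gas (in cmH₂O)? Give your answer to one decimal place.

3.6

Vt = flow × Ti = 1.2833 L/s × 0.32 s × 1000 mL/L = 410.66 mL.
R = (PIP − Pplat)/V̇ = (36.7 − 13.6) / 1.2833 = 23.1/1.2833 = 18.0 cmH2O·s/L.
C = Vt/(Pplat − PEEP) = 410.66 / (13.6 − 6) = 410.66/7.6 = 54.034 mL/cmH2O.
τ = R × C = 18.0 × 0.05403 L/cmH2O = 0.9725 s.
Fraction remaining = e^(−Te/τ) = e^(−0.72/0.9725) = 0.4769; trapped volume = 410.66 × 0.4769 = 195.84 mL.
Additional alveolar pressure from trapping ≈ V_trapped / C = 195.84 / 54.034 = 3.624 cmH2O.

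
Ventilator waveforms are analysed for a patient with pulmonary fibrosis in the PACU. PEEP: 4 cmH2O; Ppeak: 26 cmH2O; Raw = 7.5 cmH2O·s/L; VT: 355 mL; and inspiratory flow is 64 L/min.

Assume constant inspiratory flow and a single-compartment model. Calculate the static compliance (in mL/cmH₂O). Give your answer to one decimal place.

Flow: 64 L/min ÷ 60 = 1.0667 L/s.
Equation of motion (constant flow): PIP = Vt/C + R·V̇ + PEEP.
Vt/C = PIP − R·V̇ − PEEP = 26 − 7.5×1.0667 − 4 = 26 − 8.0 − 4 = 14.0 cmH2O.
C = Vt / 14.0 = 355 / 14.0 = 25.357 mL/cmH2O.

25.4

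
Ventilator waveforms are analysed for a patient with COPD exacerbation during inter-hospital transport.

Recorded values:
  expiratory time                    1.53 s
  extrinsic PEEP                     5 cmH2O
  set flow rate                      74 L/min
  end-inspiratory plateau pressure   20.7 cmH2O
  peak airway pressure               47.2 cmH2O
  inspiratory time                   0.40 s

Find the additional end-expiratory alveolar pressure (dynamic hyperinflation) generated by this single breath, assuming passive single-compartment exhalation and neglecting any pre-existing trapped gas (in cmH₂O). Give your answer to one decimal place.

Flow: 74 L/min ÷ 60 = 1.2333 L/s.
Vt = flow × Ti = 1.2333 L/s × 0.40 s × 1000 mL/L = 493.32 mL.
R = (PIP − Pplat)/V̇ = (47.2 − 20.7) / 1.2333 = 26.5/1.2333 = 21.487 cmH2O·s/L.
C = Vt/(Pplat − PEEP) = 493.32 / (20.7 − 5) = 493.32/15.7 = 31.422 mL/cmH2O.
τ = R × C = 21.487 × 0.03142 L/cmH2O = 0.6751 s.
Fraction remaining = e^(−Te/τ) = e^(−1.53/0.6751) = 0.1037; trapped volume = 493.32 × 0.1037 = 51.157 mL.
Additional alveolar pressure from trapping ≈ V_trapped / C = 51.157 / 31.422 = 1.628 cmH2O.

1.6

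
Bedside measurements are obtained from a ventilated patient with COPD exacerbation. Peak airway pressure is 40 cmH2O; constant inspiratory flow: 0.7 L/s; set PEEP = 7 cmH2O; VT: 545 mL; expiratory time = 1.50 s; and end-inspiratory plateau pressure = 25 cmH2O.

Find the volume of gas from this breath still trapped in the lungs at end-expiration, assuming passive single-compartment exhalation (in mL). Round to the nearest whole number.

R = (PIP − Pplat)/V̇ = (40 − 25) / 0.7 = 15.0/0.7 = 21.429 cmH2O·s/L.
C = Vt/(Pplat − PEEP) = 545.0 / (25 − 7) = 545.0/18.0 = 30.278 mL/cmH2O.
τ = R × C = 21.429 × 0.03028 L/cmH2O = 0.6489 s.
Fraction remaining = e^(−Te/τ) = e^(−1.50/0.6489) = 0.0991.
Trapped volume = 545.0 × 0.0991 = 54.01 mL.

54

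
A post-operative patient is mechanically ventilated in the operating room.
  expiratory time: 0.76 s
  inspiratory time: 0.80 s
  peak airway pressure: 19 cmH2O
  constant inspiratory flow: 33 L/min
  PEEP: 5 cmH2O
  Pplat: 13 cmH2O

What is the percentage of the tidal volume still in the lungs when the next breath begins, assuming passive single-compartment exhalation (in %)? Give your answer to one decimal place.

Flow: 33 L/min ÷ 60 = 0.55 L/s.
Vt = flow × Ti = 0.55 L/s × 0.80 s × 1000 mL/L = 440.0 mL.
R = (PIP − Pplat)/V̇ = (19 − 13) / 0.55 = 6.0/0.55 = 10.909 cmH2O·s/L.
C = Vt/(Pplat − PEEP) = 440.0 / (13 − 5) = 440.0/8.0 = 55.0 mL/cmH2O.
τ = R × C = 10.909 × 0.055 L/cmH2O = 0.6 s.
Fraction remaining at end-expiration = e^(−Te/τ) = e^(−0.76/0.6) = 0.2818 → 28.18%.

28.2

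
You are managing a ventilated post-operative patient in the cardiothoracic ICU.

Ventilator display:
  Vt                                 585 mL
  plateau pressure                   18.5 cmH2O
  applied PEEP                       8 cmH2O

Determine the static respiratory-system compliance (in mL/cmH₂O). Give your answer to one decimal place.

55.7

Cstat = Vt / (Pplat − PEEP) = 585 / (18.5 − 8) = 585 / 10.5 = 55.714 mL/cmH2O.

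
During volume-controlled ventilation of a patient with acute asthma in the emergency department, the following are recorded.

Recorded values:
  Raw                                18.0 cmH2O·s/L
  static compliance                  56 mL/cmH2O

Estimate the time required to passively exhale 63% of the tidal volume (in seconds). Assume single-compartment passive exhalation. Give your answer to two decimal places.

1.00

τ = R × C = 18.0 × 56 mL/cmH2O = 18.0 × 0.056 L/cmH2O = 1.008 s.
Exhaled fraction f = 1 − e^(−t/τ) → t = −τ·ln(1 − f) = −1.008·ln(0.37) = 1.002 s.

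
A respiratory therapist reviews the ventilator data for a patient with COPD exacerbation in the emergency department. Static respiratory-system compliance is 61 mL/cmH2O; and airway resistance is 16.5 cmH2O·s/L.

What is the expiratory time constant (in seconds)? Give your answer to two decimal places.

1.01

τ = R × C = 16.5 × 61 mL/cmH2O = 16.5 × 0.061 L/cmH2O = 1.007 s.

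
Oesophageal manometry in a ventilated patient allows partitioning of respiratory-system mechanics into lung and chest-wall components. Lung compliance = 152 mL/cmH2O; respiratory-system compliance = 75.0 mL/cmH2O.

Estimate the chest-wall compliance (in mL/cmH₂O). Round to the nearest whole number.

148

1/Ccw = 1/Crs − 1/CL.
1/Ccw = 1/75.0 − 1/152 = 0.006754.
Ccw = 148.06 mL/cmH2O.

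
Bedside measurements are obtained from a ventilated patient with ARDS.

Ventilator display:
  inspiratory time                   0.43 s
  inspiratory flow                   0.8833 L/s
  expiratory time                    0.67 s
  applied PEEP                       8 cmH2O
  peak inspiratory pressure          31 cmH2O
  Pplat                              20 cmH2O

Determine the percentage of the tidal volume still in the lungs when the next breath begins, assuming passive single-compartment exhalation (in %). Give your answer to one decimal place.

Vt = flow × Ti = 0.8833 L/s × 0.43 s × 1000 mL/L = 379.82 mL.
R = (PIP − Pplat)/V̇ = (31 − 20) / 0.8833 = 11.0/0.8833 = 12.453 cmH2O·s/L.
C = Vt/(Pplat − PEEP) = 379.82 / (20 − 8) = 379.82/12.0 = 31.652 mL/cmH2O.
τ = R × C = 12.453 × 0.03165 L/cmH2O = 0.3941 s.
Fraction remaining at end-expiration = e^(−Te/τ) = e^(−0.67/0.3941) = 0.1827 → 18.27%.

18.3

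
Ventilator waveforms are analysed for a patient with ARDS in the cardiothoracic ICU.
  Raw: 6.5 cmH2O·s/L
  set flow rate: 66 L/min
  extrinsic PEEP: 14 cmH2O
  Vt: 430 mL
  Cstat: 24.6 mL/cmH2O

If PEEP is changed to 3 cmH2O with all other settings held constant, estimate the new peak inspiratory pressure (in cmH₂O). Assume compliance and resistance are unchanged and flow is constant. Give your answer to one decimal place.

27.6

Flow: 66 L/min ÷ 60 = 1.1 L/s.
PIP = Vt/C + R·V̇ + PEEP (constant-flow equation of motion).
Only the baseline term changes: ΔPIP = ΔPEEP = 3 − 14 = -11.0 cmH2O.
Original PIP = 430/24.6 + 6.5×1.1 + 14 = 38.63 cmH2O; new PIP = 38.63 + (-11.0) = 27.63 cmH2O.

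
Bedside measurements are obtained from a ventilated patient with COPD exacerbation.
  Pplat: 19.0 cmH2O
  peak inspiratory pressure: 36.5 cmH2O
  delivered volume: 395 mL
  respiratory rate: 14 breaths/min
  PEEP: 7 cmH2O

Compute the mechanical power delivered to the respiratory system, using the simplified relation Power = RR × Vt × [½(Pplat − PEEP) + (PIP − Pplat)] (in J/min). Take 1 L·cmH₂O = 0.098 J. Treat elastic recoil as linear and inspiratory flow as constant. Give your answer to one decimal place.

Per-breath work = Vt × [½(Pplat−PEEP) + (PIP−Pplat)] = 0.395 × [0.5×12.0 + 17.5] = 0.395 × 23.5 = 9.283 L·cmH2O.
Power = 14 × 9.283 = 129.96 L·cmH2O/min.
× 0.098 J/(L·cmH2O) → 12.736 J/min.

12.7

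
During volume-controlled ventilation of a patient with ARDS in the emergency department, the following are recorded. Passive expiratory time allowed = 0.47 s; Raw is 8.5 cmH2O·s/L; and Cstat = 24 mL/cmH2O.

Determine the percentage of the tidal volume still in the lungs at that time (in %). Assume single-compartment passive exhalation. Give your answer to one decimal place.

10.0

τ = R × C = 8.5 × 24 mL/cmH2O = 8.5 × 0.024 L/cmH2O = 0.204 s.
Passive exhalation: V(t)/V₀ = e^(−t/τ) = e^(−0.47/0.204) = 0.09987.
Fraction remaining = 0.09987 → 9.987%.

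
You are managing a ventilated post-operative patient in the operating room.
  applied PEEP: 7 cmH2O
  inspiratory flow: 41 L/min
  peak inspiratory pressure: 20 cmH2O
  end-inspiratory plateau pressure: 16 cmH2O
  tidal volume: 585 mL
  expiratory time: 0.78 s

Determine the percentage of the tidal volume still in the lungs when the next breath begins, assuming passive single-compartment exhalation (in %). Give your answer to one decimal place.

Flow: 41 L/min ÷ 60 = 0.6833 L/s.
R = (PIP − Pplat)/V̇ = (20 − 16) / 0.6833 = 4.0/0.6833 = 5.854 cmH2O·s/L.
C = Vt/(Pplat − PEEP) = 585.0 / (16 − 7) = 585.0/9.0 = 65.0 mL/cmH2O.
τ = R × C = 5.854 × 0.065 L/cmH2O = 0.3805 s.
Fraction remaining at end-expiration = e^(−Te/τ) = e^(−0.78/0.3805) = 0.1287 → 12.87%.

12.9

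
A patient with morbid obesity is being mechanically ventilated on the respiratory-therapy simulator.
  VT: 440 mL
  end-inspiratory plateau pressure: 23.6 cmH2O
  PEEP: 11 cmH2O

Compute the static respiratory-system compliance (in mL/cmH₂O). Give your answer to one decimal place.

34.9

Cstat = Vt / (Pplat − PEEP) = 440 / (23.6 − 11) = 440 / 12.6 = 34.921 mL/cmH2O.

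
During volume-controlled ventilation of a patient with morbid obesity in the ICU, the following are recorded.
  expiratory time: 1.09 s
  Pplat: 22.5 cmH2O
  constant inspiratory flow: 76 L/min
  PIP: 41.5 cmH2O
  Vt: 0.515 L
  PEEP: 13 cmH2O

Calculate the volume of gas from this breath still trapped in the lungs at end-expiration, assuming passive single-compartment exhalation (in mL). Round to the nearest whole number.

135

Flow: 76 L/min ÷ 60 = 1.2667 L/s.
R = (PIP − Pplat)/V̇ = (41.5 − 22.5) / 1.2667 = 19.0/1.2667 = 15.0 cmH2O·s/L.
C = Vt/(Pplat − PEEP) = 515.0 / (22.5 − 13) = 515.0/9.5 = 54.211 mL/cmH2O.
τ = R × C = 15.0 × 0.05421 L/cmH2O = 0.8132 s.
Fraction remaining = e^(−Te/τ) = e^(−1.09/0.8132) = 0.2617.
Trapped volume = 515.0 × 0.2617 = 134.78 mL.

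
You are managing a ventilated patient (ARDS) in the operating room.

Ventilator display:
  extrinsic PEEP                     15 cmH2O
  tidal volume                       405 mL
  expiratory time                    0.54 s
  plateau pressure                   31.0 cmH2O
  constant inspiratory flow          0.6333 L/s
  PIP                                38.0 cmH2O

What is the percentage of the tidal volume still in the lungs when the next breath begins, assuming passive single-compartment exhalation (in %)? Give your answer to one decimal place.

R = (PIP − Pplat)/V̇ = (38.0 − 31.0) / 0.6333 = 7.0/0.6333 = 11.053 cmH2O·s/L.
C = Vt/(Pplat − PEEP) = 405.0 / (31.0 − 15) = 405.0/16.0 = 25.313 mL/cmH2O.
τ = R × C = 11.053 × 0.02531 L/cmH2O = 0.2798 s.
Fraction remaining at end-expiration = e^(−Te/τ) = e^(−0.54/0.2798) = 0.1452 → 14.52%.

14.5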